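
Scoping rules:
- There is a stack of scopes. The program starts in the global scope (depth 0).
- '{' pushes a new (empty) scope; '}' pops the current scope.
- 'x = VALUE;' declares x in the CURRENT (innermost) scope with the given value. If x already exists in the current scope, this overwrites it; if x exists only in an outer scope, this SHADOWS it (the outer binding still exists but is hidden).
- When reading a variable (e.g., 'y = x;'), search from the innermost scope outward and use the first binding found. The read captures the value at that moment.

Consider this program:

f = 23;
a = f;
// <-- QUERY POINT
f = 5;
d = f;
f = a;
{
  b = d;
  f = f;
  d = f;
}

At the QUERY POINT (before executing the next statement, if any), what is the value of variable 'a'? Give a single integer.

Step 1: declare f=23 at depth 0
Step 2: declare a=(read f)=23 at depth 0
Visible at query point: a=23 f=23

Answer: 23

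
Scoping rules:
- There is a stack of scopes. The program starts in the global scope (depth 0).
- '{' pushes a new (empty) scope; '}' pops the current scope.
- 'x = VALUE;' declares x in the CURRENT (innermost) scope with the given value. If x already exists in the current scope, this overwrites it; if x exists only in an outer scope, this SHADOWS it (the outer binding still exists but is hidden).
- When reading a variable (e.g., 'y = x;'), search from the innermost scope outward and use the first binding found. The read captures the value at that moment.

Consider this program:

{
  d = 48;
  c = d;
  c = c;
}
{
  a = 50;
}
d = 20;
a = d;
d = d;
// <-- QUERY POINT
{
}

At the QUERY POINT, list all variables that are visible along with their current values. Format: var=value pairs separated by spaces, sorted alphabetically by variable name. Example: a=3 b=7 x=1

Step 1: enter scope (depth=1)
Step 2: declare d=48 at depth 1
Step 3: declare c=(read d)=48 at depth 1
Step 4: declare c=(read c)=48 at depth 1
Step 5: exit scope (depth=0)
Step 6: enter scope (depth=1)
Step 7: declare a=50 at depth 1
Step 8: exit scope (depth=0)
Step 9: declare d=20 at depth 0
Step 10: declare a=(read d)=20 at depth 0
Step 11: declare d=(read d)=20 at depth 0
Visible at query point: a=20 d=20

Answer: a=20 d=20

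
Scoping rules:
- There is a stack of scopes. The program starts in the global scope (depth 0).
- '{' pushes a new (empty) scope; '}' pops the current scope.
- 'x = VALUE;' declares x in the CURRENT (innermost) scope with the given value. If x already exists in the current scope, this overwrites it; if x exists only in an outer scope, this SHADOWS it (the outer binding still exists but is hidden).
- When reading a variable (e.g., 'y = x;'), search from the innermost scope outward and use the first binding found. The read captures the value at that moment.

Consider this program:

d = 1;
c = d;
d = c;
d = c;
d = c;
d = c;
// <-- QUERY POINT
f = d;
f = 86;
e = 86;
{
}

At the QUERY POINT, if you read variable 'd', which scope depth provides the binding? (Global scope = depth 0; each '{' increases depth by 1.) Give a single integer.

Step 1: declare d=1 at depth 0
Step 2: declare c=(read d)=1 at depth 0
Step 3: declare d=(read c)=1 at depth 0
Step 4: declare d=(read c)=1 at depth 0
Step 5: declare d=(read c)=1 at depth 0
Step 6: declare d=(read c)=1 at depth 0
Visible at query point: c=1 d=1

Answer: 0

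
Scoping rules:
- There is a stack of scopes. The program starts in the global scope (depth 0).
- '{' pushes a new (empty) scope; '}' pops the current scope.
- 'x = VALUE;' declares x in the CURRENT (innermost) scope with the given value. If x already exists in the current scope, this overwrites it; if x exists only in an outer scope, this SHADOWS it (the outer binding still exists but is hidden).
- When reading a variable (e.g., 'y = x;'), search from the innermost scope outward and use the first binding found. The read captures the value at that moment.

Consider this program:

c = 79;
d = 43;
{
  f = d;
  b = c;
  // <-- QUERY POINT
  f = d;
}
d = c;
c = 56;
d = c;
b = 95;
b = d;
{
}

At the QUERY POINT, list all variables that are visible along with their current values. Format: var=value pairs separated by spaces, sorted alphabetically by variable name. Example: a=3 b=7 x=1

Answer: b=79 c=79 d=43 f=43

Derivation:
Step 1: declare c=79 at depth 0
Step 2: declare d=43 at depth 0
Step 3: enter scope (depth=1)
Step 4: declare f=(read d)=43 at depth 1
Step 5: declare b=(read c)=79 at depth 1
Visible at query point: b=79 c=79 d=43 f=43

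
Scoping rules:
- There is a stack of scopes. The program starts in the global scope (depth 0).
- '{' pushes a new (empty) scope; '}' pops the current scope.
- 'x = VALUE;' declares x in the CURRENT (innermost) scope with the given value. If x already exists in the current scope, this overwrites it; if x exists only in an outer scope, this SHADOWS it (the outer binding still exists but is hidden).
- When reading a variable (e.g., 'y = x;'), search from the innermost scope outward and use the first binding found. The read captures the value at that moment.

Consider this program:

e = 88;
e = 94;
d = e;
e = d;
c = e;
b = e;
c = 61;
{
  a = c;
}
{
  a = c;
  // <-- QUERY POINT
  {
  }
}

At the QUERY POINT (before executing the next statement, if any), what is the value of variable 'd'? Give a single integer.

Step 1: declare e=88 at depth 0
Step 2: declare e=94 at depth 0
Step 3: declare d=(read e)=94 at depth 0
Step 4: declare e=(read d)=94 at depth 0
Step 5: declare c=(read e)=94 at depth 0
Step 6: declare b=(read e)=94 at depth 0
Step 7: declare c=61 at depth 0
Step 8: enter scope (depth=1)
Step 9: declare a=(read c)=61 at depth 1
Step 10: exit scope (depth=0)
Step 11: enter scope (depth=1)
Step 12: declare a=(read c)=61 at depth 1
Visible at query point: a=61 b=94 c=61 d=94 e=94

Answer: 94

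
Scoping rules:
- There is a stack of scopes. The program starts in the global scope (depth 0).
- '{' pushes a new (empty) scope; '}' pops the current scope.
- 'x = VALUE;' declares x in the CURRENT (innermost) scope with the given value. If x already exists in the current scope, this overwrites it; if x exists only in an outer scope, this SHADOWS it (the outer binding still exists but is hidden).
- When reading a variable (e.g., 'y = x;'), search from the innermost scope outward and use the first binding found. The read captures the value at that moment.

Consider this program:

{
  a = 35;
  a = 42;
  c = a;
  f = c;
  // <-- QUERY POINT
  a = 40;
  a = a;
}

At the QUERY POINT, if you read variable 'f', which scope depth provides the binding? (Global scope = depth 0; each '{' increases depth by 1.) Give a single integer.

Step 1: enter scope (depth=1)
Step 2: declare a=35 at depth 1
Step 3: declare a=42 at depth 1
Step 4: declare c=(read a)=42 at depth 1
Step 5: declare f=(read c)=42 at depth 1
Visible at query point: a=42 c=42 f=42

Answer: 1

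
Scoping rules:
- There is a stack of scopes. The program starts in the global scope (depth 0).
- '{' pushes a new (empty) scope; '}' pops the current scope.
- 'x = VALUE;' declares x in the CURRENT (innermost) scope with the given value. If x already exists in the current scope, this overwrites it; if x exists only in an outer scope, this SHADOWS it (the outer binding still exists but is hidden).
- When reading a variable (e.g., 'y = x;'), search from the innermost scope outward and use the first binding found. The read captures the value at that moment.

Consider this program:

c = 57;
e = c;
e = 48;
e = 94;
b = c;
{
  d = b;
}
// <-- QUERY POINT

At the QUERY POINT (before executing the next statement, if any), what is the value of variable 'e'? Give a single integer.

Answer: 94

Derivation:
Step 1: declare c=57 at depth 0
Step 2: declare e=(read c)=57 at depth 0
Step 3: declare e=48 at depth 0
Step 4: declare e=94 at depth 0
Step 5: declare b=(read c)=57 at depth 0
Step 6: enter scope (depth=1)
Step 7: declare d=(read b)=57 at depth 1
Step 8: exit scope (depth=0)
Visible at query point: b=57 c=57 e=94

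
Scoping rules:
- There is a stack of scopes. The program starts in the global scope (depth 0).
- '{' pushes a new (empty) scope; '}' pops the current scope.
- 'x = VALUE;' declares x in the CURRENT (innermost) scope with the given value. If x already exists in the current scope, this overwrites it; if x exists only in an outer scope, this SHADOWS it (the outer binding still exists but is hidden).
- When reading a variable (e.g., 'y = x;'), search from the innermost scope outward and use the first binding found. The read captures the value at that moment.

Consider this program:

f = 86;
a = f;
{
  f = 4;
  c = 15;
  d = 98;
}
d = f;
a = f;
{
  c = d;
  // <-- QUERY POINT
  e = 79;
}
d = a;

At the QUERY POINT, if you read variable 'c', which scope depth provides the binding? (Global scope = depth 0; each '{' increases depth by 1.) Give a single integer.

Answer: 1

Derivation:
Step 1: declare f=86 at depth 0
Step 2: declare a=(read f)=86 at depth 0
Step 3: enter scope (depth=1)
Step 4: declare f=4 at depth 1
Step 5: declare c=15 at depth 1
Step 6: declare d=98 at depth 1
Step 7: exit scope (depth=0)
Step 8: declare d=(read f)=86 at depth 0
Step 9: declare a=(read f)=86 at depth 0
Step 10: enter scope (depth=1)
Step 11: declare c=(read d)=86 at depth 1
Visible at query point: a=86 c=86 d=86 f=86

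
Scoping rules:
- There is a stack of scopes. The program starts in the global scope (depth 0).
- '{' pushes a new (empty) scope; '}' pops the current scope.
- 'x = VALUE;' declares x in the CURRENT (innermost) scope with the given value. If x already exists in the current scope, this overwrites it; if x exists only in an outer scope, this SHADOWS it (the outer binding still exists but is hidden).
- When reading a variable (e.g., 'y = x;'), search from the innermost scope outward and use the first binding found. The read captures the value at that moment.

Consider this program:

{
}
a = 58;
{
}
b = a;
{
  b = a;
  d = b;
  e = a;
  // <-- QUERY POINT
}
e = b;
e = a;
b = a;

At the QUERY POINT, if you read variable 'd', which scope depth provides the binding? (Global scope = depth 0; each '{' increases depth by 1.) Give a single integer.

Answer: 1

Derivation:
Step 1: enter scope (depth=1)
Step 2: exit scope (depth=0)
Step 3: declare a=58 at depth 0
Step 4: enter scope (depth=1)
Step 5: exit scope (depth=0)
Step 6: declare b=(read a)=58 at depth 0
Step 7: enter scope (depth=1)
Step 8: declare b=(read a)=58 at depth 1
Step 9: declare d=(read b)=58 at depth 1
Step 10: declare e=(read a)=58 at depth 1
Visible at query point: a=58 b=58 d=58 e=58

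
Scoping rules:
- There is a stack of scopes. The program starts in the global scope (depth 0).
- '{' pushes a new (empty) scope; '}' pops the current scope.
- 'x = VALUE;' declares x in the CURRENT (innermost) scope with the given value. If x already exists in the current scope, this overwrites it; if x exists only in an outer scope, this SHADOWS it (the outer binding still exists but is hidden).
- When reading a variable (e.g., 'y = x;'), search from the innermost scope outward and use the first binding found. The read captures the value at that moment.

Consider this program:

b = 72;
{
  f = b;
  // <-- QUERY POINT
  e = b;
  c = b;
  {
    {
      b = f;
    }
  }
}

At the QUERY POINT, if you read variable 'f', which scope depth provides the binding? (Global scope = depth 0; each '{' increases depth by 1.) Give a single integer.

Step 1: declare b=72 at depth 0
Step 2: enter scope (depth=1)
Step 3: declare f=(read b)=72 at depth 1
Visible at query point: b=72 f=72

Answer: 1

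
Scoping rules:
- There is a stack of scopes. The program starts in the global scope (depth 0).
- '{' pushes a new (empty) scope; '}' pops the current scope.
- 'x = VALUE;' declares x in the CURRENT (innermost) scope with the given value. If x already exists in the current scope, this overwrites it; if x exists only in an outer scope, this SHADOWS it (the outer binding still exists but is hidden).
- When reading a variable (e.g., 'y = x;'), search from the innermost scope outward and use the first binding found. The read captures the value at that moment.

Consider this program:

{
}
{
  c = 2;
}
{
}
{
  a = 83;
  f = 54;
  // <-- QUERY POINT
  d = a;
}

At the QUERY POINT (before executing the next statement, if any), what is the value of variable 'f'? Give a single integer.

Answer: 54

Derivation:
Step 1: enter scope (depth=1)
Step 2: exit scope (depth=0)
Step 3: enter scope (depth=1)
Step 4: declare c=2 at depth 1
Step 5: exit scope (depth=0)
Step 6: enter scope (depth=1)
Step 7: exit scope (depth=0)
Step 8: enter scope (depth=1)
Step 9: declare a=83 at depth 1
Step 10: declare f=54 at depth 1
Visible at query point: a=83 f=54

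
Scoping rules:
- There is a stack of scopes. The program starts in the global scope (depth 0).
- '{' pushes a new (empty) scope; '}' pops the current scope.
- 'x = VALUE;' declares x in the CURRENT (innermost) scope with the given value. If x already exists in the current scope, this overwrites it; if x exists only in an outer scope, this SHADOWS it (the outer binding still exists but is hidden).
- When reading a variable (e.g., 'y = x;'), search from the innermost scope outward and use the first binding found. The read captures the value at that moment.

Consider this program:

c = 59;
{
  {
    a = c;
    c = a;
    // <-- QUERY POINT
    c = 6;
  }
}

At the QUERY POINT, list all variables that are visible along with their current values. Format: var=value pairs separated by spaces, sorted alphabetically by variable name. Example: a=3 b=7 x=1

Step 1: declare c=59 at depth 0
Step 2: enter scope (depth=1)
Step 3: enter scope (depth=2)
Step 4: declare a=(read c)=59 at depth 2
Step 5: declare c=(read a)=59 at depth 2
Visible at query point: a=59 c=59

Answer: a=59 c=59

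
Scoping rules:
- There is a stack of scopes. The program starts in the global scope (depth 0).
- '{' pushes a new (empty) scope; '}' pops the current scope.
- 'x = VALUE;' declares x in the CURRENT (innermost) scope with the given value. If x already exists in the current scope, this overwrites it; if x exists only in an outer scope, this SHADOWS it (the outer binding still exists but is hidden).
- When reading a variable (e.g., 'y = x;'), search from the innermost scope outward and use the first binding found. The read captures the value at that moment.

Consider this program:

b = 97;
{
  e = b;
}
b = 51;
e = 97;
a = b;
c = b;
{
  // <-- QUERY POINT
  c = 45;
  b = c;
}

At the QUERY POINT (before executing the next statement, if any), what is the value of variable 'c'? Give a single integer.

Answer: 51

Derivation:
Step 1: declare b=97 at depth 0
Step 2: enter scope (depth=1)
Step 3: declare e=(read b)=97 at depth 1
Step 4: exit scope (depth=0)
Step 5: declare b=51 at depth 0
Step 6: declare e=97 at depth 0
Step 7: declare a=(read b)=51 at depth 0
Step 8: declare c=(read b)=51 at depth 0
Step 9: enter scope (depth=1)
Visible at query point: a=51 b=51 c=51 e=97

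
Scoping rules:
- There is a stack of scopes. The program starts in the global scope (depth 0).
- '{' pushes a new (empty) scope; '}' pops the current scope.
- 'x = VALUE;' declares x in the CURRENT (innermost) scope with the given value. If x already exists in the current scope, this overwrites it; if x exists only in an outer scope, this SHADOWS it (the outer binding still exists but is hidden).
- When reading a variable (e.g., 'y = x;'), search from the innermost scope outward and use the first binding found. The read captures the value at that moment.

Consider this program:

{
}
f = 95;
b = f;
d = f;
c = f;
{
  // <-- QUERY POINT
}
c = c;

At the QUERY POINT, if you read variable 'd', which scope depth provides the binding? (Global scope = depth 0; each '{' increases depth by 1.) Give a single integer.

Step 1: enter scope (depth=1)
Step 2: exit scope (depth=0)
Step 3: declare f=95 at depth 0
Step 4: declare b=(read f)=95 at depth 0
Step 5: declare d=(read f)=95 at depth 0
Step 6: declare c=(read f)=95 at depth 0
Step 7: enter scope (depth=1)
Visible at query point: b=95 c=95 d=95 f=95

Answer: 0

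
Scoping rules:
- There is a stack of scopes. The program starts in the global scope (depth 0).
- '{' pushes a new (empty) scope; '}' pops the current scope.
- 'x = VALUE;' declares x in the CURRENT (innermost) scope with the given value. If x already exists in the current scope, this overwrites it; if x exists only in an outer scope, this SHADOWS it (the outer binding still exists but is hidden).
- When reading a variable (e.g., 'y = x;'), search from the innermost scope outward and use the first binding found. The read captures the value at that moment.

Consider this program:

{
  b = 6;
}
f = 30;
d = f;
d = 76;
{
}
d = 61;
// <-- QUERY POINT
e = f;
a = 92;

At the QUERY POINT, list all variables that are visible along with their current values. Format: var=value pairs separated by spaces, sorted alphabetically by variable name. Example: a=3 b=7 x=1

Answer: d=61 f=30

Derivation:
Step 1: enter scope (depth=1)
Step 2: declare b=6 at depth 1
Step 3: exit scope (depth=0)
Step 4: declare f=30 at depth 0
Step 5: declare d=(read f)=30 at depth 0
Step 6: declare d=76 at depth 0
Step 7: enter scope (depth=1)
Step 8: exit scope (depth=0)
Step 9: declare d=61 at depth 0
Visible at query point: d=61 f=30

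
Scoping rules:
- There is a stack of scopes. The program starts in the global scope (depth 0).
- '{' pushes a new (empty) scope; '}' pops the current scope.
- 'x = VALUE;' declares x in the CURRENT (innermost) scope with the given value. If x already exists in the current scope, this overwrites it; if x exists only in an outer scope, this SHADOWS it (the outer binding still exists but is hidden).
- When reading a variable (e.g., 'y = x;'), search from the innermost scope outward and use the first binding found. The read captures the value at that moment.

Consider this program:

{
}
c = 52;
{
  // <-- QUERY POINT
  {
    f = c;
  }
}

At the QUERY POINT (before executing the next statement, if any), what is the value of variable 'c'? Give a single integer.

Answer: 52

Derivation:
Step 1: enter scope (depth=1)
Step 2: exit scope (depth=0)
Step 3: declare c=52 at depth 0
Step 4: enter scope (depth=1)
Visible at query point: c=52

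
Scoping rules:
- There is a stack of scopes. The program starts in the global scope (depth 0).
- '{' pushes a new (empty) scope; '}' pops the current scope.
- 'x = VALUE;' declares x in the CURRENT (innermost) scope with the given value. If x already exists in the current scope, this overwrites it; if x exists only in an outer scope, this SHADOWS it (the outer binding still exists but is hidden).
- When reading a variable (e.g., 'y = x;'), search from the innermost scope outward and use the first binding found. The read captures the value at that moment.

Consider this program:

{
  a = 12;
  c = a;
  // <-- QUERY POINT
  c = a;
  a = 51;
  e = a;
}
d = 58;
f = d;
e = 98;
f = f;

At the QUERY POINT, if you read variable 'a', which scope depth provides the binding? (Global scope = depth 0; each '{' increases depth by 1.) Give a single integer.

Answer: 1

Derivation:
Step 1: enter scope (depth=1)
Step 2: declare a=12 at depth 1
Step 3: declare c=(read a)=12 at depth 1
Visible at query point: a=12 c=12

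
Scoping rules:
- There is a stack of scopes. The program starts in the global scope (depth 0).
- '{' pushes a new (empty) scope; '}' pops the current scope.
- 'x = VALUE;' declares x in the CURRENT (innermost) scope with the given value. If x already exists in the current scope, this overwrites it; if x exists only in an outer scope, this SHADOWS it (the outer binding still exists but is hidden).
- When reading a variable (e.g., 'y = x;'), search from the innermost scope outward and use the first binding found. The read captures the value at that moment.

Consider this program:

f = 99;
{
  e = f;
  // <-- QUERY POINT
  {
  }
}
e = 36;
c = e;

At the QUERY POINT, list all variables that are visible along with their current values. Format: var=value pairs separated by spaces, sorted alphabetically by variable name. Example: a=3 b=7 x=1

Answer: e=99 f=99

Derivation:
Step 1: declare f=99 at depth 0
Step 2: enter scope (depth=1)
Step 3: declare e=(read f)=99 at depth 1
Visible at query point: e=99 f=99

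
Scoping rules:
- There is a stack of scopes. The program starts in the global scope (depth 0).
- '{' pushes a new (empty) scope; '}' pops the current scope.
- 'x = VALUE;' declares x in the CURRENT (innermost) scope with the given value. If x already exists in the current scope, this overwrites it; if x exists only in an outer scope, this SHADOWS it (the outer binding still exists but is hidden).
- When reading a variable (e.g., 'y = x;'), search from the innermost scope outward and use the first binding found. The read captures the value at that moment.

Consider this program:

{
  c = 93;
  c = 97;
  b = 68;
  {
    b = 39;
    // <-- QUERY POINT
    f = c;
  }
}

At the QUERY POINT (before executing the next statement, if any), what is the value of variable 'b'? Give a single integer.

Step 1: enter scope (depth=1)
Step 2: declare c=93 at depth 1
Step 3: declare c=97 at depth 1
Step 4: declare b=68 at depth 1
Step 5: enter scope (depth=2)
Step 6: declare b=39 at depth 2
Visible at query point: b=39 c=97

Answer: 39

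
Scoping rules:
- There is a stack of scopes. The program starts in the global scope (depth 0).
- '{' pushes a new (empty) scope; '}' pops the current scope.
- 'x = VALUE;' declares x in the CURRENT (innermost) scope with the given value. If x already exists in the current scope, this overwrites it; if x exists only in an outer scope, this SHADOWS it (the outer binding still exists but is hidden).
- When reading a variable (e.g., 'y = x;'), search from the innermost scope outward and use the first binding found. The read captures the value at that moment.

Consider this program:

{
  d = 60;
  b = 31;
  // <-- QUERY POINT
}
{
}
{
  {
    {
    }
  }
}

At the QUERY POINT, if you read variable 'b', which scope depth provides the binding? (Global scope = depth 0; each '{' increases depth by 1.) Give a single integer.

Answer: 1

Derivation:
Step 1: enter scope (depth=1)
Step 2: declare d=60 at depth 1
Step 3: declare b=31 at depth 1
Visible at query point: b=31 d=60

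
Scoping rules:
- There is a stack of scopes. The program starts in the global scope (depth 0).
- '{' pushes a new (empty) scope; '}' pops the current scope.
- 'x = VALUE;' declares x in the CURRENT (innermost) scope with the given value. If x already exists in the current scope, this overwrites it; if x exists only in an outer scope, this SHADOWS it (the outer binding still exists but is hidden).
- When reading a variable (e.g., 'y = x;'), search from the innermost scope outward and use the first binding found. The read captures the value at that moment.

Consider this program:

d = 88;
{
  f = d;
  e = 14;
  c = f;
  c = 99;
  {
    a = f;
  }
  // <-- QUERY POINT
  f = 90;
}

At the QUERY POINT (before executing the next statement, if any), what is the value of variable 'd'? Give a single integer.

Answer: 88

Derivation:
Step 1: declare d=88 at depth 0
Step 2: enter scope (depth=1)
Step 3: declare f=(read d)=88 at depth 1
Step 4: declare e=14 at depth 1
Step 5: declare c=(read f)=88 at depth 1
Step 6: declare c=99 at depth 1
Step 7: enter scope (depth=2)
Step 8: declare a=(read f)=88 at depth 2
Step 9: exit scope (depth=1)
Visible at query point: c=99 d=88 e=14 f=88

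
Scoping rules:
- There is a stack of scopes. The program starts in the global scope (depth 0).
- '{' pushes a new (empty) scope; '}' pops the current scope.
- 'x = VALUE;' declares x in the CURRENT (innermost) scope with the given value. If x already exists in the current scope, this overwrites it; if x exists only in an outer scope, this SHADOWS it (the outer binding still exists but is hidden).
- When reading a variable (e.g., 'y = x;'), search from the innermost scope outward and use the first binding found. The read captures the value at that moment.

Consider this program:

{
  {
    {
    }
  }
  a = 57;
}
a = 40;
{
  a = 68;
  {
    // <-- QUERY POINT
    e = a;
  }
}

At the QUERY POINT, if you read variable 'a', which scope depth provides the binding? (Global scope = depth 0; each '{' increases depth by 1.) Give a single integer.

Answer: 1

Derivation:
Step 1: enter scope (depth=1)
Step 2: enter scope (depth=2)
Step 3: enter scope (depth=3)
Step 4: exit scope (depth=2)
Step 5: exit scope (depth=1)
Step 6: declare a=57 at depth 1
Step 7: exit scope (depth=0)
Step 8: declare a=40 at depth 0
Step 9: enter scope (depth=1)
Step 10: declare a=68 at depth 1
Step 11: enter scope (depth=2)
Visible at query point: a=68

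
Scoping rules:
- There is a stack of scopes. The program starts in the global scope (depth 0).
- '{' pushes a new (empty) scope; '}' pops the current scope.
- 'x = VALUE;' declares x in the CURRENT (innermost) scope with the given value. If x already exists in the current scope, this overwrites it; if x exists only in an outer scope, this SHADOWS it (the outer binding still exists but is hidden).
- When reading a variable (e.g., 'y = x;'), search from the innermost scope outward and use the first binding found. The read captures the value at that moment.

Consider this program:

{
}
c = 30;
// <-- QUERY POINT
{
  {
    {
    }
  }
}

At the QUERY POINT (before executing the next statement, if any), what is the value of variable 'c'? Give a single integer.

Answer: 30

Derivation:
Step 1: enter scope (depth=1)
Step 2: exit scope (depth=0)
Step 3: declare c=30 at depth 0
Visible at query point: c=30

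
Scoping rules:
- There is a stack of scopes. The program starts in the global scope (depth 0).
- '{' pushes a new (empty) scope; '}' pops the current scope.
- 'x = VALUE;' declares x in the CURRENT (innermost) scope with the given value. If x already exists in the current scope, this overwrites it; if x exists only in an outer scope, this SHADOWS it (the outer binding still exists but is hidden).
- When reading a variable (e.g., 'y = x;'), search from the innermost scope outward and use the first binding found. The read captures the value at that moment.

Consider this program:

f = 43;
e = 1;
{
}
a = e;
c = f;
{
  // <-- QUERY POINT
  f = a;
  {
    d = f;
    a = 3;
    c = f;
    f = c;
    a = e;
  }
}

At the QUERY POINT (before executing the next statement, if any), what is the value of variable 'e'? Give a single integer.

Answer: 1

Derivation:
Step 1: declare f=43 at depth 0
Step 2: declare e=1 at depth 0
Step 3: enter scope (depth=1)
Step 4: exit scope (depth=0)
Step 5: declare a=(read e)=1 at depth 0
Step 6: declare c=(read f)=43 at depth 0
Step 7: enter scope (depth=1)
Visible at query point: a=1 c=43 e=1 f=43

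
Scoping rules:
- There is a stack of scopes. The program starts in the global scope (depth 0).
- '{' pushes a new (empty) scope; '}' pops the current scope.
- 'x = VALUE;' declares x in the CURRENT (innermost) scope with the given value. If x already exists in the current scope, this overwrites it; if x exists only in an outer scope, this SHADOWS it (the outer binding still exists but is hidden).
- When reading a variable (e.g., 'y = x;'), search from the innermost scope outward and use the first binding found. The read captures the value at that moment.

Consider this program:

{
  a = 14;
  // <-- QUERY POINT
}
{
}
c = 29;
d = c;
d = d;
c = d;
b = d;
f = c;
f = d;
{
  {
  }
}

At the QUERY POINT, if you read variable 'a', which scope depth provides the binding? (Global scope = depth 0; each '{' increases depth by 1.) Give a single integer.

Answer: 1

Derivation:
Step 1: enter scope (depth=1)
Step 2: declare a=14 at depth 1
Visible at query point: a=14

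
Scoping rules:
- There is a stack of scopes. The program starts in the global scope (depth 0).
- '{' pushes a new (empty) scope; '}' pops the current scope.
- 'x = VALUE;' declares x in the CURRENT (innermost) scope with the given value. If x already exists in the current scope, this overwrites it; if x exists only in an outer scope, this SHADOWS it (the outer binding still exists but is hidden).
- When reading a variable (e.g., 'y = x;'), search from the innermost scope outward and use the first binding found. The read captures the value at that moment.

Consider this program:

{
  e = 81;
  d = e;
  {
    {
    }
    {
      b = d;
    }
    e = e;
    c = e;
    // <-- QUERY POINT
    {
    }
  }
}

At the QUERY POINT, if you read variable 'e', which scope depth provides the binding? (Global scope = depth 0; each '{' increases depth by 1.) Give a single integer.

Step 1: enter scope (depth=1)
Step 2: declare e=81 at depth 1
Step 3: declare d=(read e)=81 at depth 1
Step 4: enter scope (depth=2)
Step 5: enter scope (depth=3)
Step 6: exit scope (depth=2)
Step 7: enter scope (depth=3)
Step 8: declare b=(read d)=81 at depth 3
Step 9: exit scope (depth=2)
Step 10: declare e=(read e)=81 at depth 2
Step 11: declare c=(read e)=81 at depth 2
Visible at query point: c=81 d=81 e=81

Answer: 2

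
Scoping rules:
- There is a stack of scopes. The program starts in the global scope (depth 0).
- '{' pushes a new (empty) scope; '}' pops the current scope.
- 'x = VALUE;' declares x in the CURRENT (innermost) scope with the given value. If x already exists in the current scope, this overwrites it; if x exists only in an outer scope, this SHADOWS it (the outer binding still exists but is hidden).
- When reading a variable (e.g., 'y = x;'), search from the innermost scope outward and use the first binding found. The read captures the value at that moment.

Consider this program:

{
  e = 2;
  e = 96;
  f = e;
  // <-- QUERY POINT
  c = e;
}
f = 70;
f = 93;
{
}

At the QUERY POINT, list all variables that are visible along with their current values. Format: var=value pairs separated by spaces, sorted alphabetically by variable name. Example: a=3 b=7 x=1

Answer: e=96 f=96

Derivation:
Step 1: enter scope (depth=1)
Step 2: declare e=2 at depth 1
Step 3: declare e=96 at depth 1
Step 4: declare f=(read e)=96 at depth 1
Visible at query point: e=96 f=96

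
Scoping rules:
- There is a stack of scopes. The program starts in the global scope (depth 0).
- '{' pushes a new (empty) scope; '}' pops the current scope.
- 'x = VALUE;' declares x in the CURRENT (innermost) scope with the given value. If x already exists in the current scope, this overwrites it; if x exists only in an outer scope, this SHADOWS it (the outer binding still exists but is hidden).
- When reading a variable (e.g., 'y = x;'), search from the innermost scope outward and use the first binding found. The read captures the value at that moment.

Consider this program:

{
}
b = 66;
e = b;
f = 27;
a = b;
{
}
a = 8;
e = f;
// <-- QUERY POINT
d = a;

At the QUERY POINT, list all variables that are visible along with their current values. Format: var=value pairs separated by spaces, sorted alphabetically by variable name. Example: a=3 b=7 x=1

Answer: a=8 b=66 e=27 f=27

Derivation:
Step 1: enter scope (depth=1)
Step 2: exit scope (depth=0)
Step 3: declare b=66 at depth 0
Step 4: declare e=(read b)=66 at depth 0
Step 5: declare f=27 at depth 0
Step 6: declare a=(read b)=66 at depth 0
Step 7: enter scope (depth=1)
Step 8: exit scope (depth=0)
Step 9: declare a=8 at depth 0
Step 10: declare e=(read f)=27 at depth 0
Visible at query point: a=8 b=66 e=27 f=27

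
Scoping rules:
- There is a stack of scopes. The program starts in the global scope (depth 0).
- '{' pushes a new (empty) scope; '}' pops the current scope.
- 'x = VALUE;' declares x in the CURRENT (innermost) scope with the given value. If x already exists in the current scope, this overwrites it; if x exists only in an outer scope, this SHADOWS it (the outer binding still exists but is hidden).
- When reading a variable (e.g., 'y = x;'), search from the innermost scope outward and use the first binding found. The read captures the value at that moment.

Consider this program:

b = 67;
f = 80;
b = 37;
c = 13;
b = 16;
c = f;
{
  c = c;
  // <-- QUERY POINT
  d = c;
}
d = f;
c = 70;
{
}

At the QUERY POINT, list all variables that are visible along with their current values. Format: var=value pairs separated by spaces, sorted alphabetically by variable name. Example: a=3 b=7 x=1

Step 1: declare b=67 at depth 0
Step 2: declare f=80 at depth 0
Step 3: declare b=37 at depth 0
Step 4: declare c=13 at depth 0
Step 5: declare b=16 at depth 0
Step 6: declare c=(read f)=80 at depth 0
Step 7: enter scope (depth=1)
Step 8: declare c=(read c)=80 at depth 1
Visible at query point: b=16 c=80 f=80

Answer: b=16 c=80 f=80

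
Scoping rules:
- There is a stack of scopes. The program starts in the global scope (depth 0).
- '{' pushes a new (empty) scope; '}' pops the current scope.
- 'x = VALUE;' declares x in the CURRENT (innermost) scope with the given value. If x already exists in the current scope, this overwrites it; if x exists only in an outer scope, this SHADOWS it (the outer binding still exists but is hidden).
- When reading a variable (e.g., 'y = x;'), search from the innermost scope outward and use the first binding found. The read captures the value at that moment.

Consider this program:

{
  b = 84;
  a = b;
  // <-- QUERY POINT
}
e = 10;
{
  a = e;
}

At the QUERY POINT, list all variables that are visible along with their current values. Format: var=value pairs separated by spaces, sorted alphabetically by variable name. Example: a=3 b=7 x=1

Answer: a=84 b=84

Derivation:
Step 1: enter scope (depth=1)
Step 2: declare b=84 at depth 1
Step 3: declare a=(read b)=84 at depth 1
Visible at query point: a=84 b=84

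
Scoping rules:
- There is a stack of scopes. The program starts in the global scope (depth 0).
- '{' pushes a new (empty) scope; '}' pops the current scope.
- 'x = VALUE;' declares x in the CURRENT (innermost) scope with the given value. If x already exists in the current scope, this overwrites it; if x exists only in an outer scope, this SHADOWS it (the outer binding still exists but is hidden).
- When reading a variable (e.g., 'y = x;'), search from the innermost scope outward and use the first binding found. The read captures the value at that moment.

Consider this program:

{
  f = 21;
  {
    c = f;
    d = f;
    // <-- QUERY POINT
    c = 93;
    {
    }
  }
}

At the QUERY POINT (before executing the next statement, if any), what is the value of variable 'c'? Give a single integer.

Answer: 21

Derivation:
Step 1: enter scope (depth=1)
Step 2: declare f=21 at depth 1
Step 3: enter scope (depth=2)
Step 4: declare c=(read f)=21 at depth 2
Step 5: declare d=(read f)=21 at depth 2
Visible at query point: c=21 d=21 f=21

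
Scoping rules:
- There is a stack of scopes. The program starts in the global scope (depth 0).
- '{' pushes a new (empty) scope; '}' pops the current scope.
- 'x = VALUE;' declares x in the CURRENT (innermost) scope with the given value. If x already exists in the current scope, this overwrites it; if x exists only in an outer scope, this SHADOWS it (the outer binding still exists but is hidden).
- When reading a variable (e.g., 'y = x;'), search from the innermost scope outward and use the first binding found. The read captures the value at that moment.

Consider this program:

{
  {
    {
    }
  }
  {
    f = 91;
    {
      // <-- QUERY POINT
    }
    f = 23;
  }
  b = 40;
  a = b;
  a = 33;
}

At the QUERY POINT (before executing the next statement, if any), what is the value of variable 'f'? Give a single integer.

Answer: 91

Derivation:
Step 1: enter scope (depth=1)
Step 2: enter scope (depth=2)
Step 3: enter scope (depth=3)
Step 4: exit scope (depth=2)
Step 5: exit scope (depth=1)
Step 6: enter scope (depth=2)
Step 7: declare f=91 at depth 2
Step 8: enter scope (depth=3)
Visible at query point: f=91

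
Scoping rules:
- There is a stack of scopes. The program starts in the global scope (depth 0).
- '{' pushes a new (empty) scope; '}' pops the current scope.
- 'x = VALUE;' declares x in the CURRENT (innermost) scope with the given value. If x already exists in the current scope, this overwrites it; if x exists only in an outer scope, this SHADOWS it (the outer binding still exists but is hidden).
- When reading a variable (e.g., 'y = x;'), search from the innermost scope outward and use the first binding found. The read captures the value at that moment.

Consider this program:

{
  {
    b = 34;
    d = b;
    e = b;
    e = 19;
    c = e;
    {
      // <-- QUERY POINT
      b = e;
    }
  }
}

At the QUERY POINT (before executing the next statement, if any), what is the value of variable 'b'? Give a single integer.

Answer: 34

Derivation:
Step 1: enter scope (depth=1)
Step 2: enter scope (depth=2)
Step 3: declare b=34 at depth 2
Step 4: declare d=(read b)=34 at depth 2
Step 5: declare e=(read b)=34 at depth 2
Step 6: declare e=19 at depth 2
Step 7: declare c=(read e)=19 at depth 2
Step 8: enter scope (depth=3)
Visible at query point: b=34 c=19 d=34 e=19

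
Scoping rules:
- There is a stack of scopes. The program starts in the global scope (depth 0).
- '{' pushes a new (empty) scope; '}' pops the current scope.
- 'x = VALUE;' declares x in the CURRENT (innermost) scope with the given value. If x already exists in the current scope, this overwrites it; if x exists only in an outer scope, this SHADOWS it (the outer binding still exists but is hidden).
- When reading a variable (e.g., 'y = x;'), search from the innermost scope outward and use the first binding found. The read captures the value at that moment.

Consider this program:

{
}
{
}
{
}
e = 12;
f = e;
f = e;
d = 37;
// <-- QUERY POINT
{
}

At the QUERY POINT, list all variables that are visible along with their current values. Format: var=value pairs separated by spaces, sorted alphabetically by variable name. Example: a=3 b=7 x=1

Step 1: enter scope (depth=1)
Step 2: exit scope (depth=0)
Step 3: enter scope (depth=1)
Step 4: exit scope (depth=0)
Step 5: enter scope (depth=1)
Step 6: exit scope (depth=0)
Step 7: declare e=12 at depth 0
Step 8: declare f=(read e)=12 at depth 0
Step 9: declare f=(read e)=12 at depth 0
Step 10: declare d=37 at depth 0
Visible at query point: d=37 e=12 f=12

Answer: d=37 e=12 f=12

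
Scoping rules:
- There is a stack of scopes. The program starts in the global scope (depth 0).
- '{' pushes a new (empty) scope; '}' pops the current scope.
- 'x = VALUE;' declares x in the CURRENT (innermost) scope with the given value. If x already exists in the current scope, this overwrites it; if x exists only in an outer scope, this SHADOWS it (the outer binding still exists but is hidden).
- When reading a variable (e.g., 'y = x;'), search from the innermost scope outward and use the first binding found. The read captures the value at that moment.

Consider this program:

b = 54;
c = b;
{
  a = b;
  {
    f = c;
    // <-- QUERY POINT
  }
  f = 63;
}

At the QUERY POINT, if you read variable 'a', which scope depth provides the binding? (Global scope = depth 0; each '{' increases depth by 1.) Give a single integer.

Step 1: declare b=54 at depth 0
Step 2: declare c=(read b)=54 at depth 0
Step 3: enter scope (depth=1)
Step 4: declare a=(read b)=54 at depth 1
Step 5: enter scope (depth=2)
Step 6: declare f=(read c)=54 at depth 2
Visible at query point: a=54 b=54 c=54 f=54

Answer: 1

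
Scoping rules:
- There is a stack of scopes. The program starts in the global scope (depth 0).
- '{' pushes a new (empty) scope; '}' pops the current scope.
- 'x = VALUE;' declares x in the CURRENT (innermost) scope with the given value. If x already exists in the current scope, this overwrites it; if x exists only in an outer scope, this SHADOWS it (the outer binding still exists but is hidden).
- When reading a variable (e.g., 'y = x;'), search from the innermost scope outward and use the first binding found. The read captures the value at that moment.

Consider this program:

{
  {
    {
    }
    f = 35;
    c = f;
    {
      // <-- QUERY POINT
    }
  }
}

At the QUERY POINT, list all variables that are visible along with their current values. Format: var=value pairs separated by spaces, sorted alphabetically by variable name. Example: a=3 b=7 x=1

Step 1: enter scope (depth=1)
Step 2: enter scope (depth=2)
Step 3: enter scope (depth=3)
Step 4: exit scope (depth=2)
Step 5: declare f=35 at depth 2
Step 6: declare c=(read f)=35 at depth 2
Step 7: enter scope (depth=3)
Visible at query point: c=35 f=35

Answer: c=35 f=35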